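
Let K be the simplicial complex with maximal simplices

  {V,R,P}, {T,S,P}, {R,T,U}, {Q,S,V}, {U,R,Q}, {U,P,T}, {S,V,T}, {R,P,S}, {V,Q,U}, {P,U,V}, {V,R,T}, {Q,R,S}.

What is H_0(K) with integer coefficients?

H_0 ≅ Z.

Take the total order P < Q < R < S < T < U < V on the vertex set. Then K (dimension 2) consists of the simplices:

  0-simplices (7): P, Q, R, S, T, U, V
  1-simplices (18): PR, PS, PT, PU, PV, QR, QS, QU, QV, RS, RT, RU, RV, ST, SV, TU, TV, UV
  2-simplices (12): PRS, PRV, PST, PTU, PUV, QRS, QRU, QSV, QUV, RTU, RTV, STV

giving chain groups C_0 ≅ Z^7, C_1 ≅ Z^18, C_2 ≅ Z^12.

The boundary map ∂_1: C_1 → C_0 sends each edge [p,q] (with p < q) to q − p.
The resulting 7×18 matrix has rank 6, and its Smith normal form has invariant factors (1,1,1,1,1,1).

The boundary map ∂_2: C_2 → C_1 acts by ∂[p,q,r] = [q,r] − [p,r] + [p,q]. For instance
  ∂RTV = TV − RV + RT,
  ∂PST = ST − PT + PS.
The 18×12 boundary matrix has rank 12 and Smith normal form diag(1,1,1,1,1,1,1,1,1,1,1,2).

Reading off H_k = ker ∂_k / im ∂_{k+1}:

  H_0: rank C_0 − rank ∂_1 = 7 − 6 = 1, and the invariant factors of ∂_1 are all 1, so H_0 ≅ Z.

(K is a triangulation of the real projective plane RP^2.)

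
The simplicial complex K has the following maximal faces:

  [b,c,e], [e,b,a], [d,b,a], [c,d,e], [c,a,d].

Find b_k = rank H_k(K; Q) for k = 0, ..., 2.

Take the total order a < b < c < d < e on the vertex set. Then K (dimension 2) consists of the simplices:

  0-simplices (5): a, b, c, d, e
  1-simplices (10): ab, ac, ad, ae, bc, bd, be, cd, ce, de
  2-simplices (5): abd, abe, acd, bce, cde

giving chain groups C_0 ≅ Z^5, C_1 ≅ Z^10, C_2 ≅ Z^5.

The boundary map ∂_1: C_1 → C_0 maps an edge to its endpoints' difference, ∂[p,q] = q − p.
This gives a 5×10 integer matrix of rank 4; reducing to Smith normal form yields diagonal entries (1,1,1,1).

Boundary ∂_2: C_2 → C_1 sends each 2-simplex [p,q,r] to [q,r] − [p,r] + [p,q]. For instance
  ∂abd = bd − ad + ab,
  ∂cde = de − ce + cd.
This gives a 10×5 integer matrix of rank 5; reducing to Smith normal form yields diagonal entries (1,1,1,1,1).

Reading off H_k = ker ∂_k / im ∂_{k+1}:

  H_0: rank C_0 − rank ∂_1 = 5 − 4 = 1, and the invariant factors of ∂_1 are all 1, so H_0 = Z.
  H_1: rank ker ∂_1 − rank ∂_2 = (10 − 4) − 5 = 1, and the invariant factors of ∂_2 are all 1, so H_1 = Z.
  H_2: rank ker ∂_2 − rank ∂_3 = (5 − 5) − 0 = 0, and there is no ∂_3, so H_2 = 0.

As a check, the Euler characteristic is 5 − 10 + 5 = 0, which agrees with 1 − 1 + 0 = 0.

Hence the Betti numbers are b_0 = 1, b_1 = 1, b_2 = 0.

b_0 = 1, b_1 = 1, b_2 = 0.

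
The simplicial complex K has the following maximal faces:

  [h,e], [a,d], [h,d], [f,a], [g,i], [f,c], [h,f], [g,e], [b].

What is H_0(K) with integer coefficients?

We work with the vertex ordering a < b < c < d < e < f < g < h < i. The simplices of K, each written with vertices in increasing order, are:

  0-simplices (9): a, b, c, d, e, f, g, h, i
  1-simplices (8): ad, af, cf, dh, eg, eh, fh, gi

Hence C_0 ≅ Z^9, C_1 ≅ Z^8.

The boundary map ∂_1: C_1 → C_0 is given by ∂[p,q] = [q] − [p]. For instance
  ∂cf = f − c.
This gives a 9×8 integer matrix of rank 7; reducing to Smith normal form yields diagonal entries (1,1,1,1,1,1,1).

From H_k ≅ ker(∂_k) / im(∂_{k+1}) we obtain:

  H_0: rank C_0 − rank ∂_1 = 9 − 7 = 2, and the invariant factors of ∂_1 are all 1, so H_0 = Z^2.

H_0 ≅ Z^2.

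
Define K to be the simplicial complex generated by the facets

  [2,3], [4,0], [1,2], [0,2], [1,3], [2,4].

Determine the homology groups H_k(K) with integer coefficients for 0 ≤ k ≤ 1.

H_0 = Z,  H_1 = Z^2.

Order the vertices as 0 < 1 < 2 < 3 < 4. Listing each simplex with vertices in this order, K has dimension 1 with simplices:

  0-simplices (5): [0], [1], [2], [3], [4]
  1-simplices (6): [0,2], [0,4], [1,2], [1,3], [2,3], [2,4]

so the chain groups are C_0 ≅ Z^5, C_1 ≅ Z^6.

∂_1: C_1 → C_0 sends each edge [p,q] (with p < q) to q − p.
The resulting 5×6 matrix has rank 4, and its Smith normal form has invariant factors (1,1,1,1).

Reading off H_k = ker ∂_k / im ∂_{k+1}:

  H_0: rank C_0 − rank ∂_1 = 5 − 4 = 1, and the invariant factors of ∂_1 are all 1, so H_0 ≅ Z.
  H_1: rank ker ∂_1 − rank ∂_2 = (6 − 4) − 0 = 2, and there is no ∂_2, so H_1 ≅ Z^2.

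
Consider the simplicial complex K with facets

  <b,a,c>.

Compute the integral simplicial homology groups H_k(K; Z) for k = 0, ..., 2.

We work with the vertex ordering a < b < c. The simplices of K, each written with vertices in increasing order, are:

  0-simplices (3): a, b, c
  1-simplices (3): ab, ac, bc
  2-simplices (1): abc

giving chain groups C_0 ≅ Z^3, C_1 ≅ Z^3, C_2 ≅ Z^1.

Boundary ∂_1: C_1 → C_0 maps an edge to its endpoints' difference, ∂[p,q] = q − p. For instance
  ∂bc = c − b.
The 3×3 boundary matrix has rank 2 and Smith normal form diag(1,1).

Boundary ∂_2: C_2 → C_1 maps a triangle to the signed sum of its edges. For instance
  ∂abc = bc − ac + ab.
As a 3×1 matrix over Z this has rank 1, with invariant factors (1).

Computing H_k = (kernel of ∂_k) / (image of ∂_{k+1}):

  H_0: rank C_0 − rank ∂_1 = 3 − 2 = 1, and the invariant factors of ∂_1 are all 1, so H_0 ≅ Z.
  H_1: rank ker ∂_1 − rank ∂_2 = (3 − 2) − 1 = 0, and the invariant factors of ∂_2 are all 1, so H_1 ≅ 0.
  H_2: rank ker ∂_2 − rank ∂_3 = (1 − 1) − 0 = 0, and there is no ∂_3, so H_2 ≅ 0.

H_0 ≅ Z,  H_1 = 0,  H_2 = 0.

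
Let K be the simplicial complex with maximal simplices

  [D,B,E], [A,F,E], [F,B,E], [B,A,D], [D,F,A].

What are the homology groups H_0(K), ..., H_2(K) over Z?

H_0 ≅ Z,  H_1 ≅ Z,  H_2 = 0.

K has 5 vertices, 10 edges, 5 triangles.
rank ∂_0 = 0, rank ∂_1 = 4 ⇒ b_0 = 5 − 0 − 4 = 1; all invariant factors of ∂_1 are 1 so no torsion. So H_0 ≅ Z.
rank ∂_1 = 4, rank ∂_2 = 5 ⇒ b_1 = 10 − 4 − 5 = 1; all invariant factors of ∂_2 are 1 so no torsion. So H_1 ≅ Z.
rank ∂_2 = 5, rank ∂_3 = 0 ⇒ b_2 = 5 − 5 − 0 = 0. So H_2 ≅ 0.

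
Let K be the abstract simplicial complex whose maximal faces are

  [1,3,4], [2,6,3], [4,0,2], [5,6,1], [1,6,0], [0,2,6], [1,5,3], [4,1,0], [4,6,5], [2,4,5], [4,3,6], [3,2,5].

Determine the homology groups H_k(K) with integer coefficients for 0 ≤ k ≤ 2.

We work with the vertex ordering 0 < 1 < 2 < 3 < 4 < 5 < 6. The simplices of K, each written with vertices in increasing order, are:

  0-simplices (7): [0], [1], [2], [3], [4], [5], [6]
  1-simplices (18): [0,1], [0,2], [0,4], [0,6], [1,3], [1,4], [1,5], [1,6], [2,3], [2,4], [2,5], [2,6], [3,4], [3,5], [3,6], [4,5], [4,6], [5,6]
  2-simplices (12): [0,1,4], [0,1,6], [0,2,4], [0,2,6], [1,3,4], [1,3,5], [1,5,6], [2,3,5], [2,3,6], [2,4,5], [3,4,6], [4,5,6]

Hence C_0 ≅ Z^7, C_1 ≅ Z^18, C_2 ≅ Z^12.

∂_1: C_1 → C_0 is given by ∂[p,q] = [q] − [p]. For instance
  ∂[0,2] = [2] − [0].
The 7×18 boundary matrix has rank 6 and Smith normal form diag(1,1,1,1,1,1).

The boundary map ∂_2: C_2 → C_1 maps a triangle to the signed sum of its edges. For instance
  ∂[1,3,5] = [3,5] − [1,5] + [1,3],
  ∂[2,3,5] = [3,5] − [2,5] + [2,3].
The 18×12 boundary matrix has rank 12 and Smith normal form diag(1,1,1,1,1,1,1,1,1,1,1,2).

Reading off H_k = ker ∂_k / im ∂_{k+1}:

  H_0: rank C_0 − rank ∂_1 = 7 − 6 = 1, and the invariant factors of ∂_1 are all 1, so H_0 ≅ Z.
  H_1: rank ker ∂_1 − rank ∂_2 = (18 − 6) − 12 = 0, and ∂_2 has invariant factor 2 > 1, so H_1 ≅ Z/2.
  H_2: rank ker ∂_2 − rank ∂_3 = (12 − 12) − 0 = 0, and there is no ∂_3, so H_2 ≅ 0.

As a check, the Euler characteristic is 7 − 18 + 12 = 1, which agrees with 1 − 0 + 0 = 1.

H_0 = Z,  H_1 = Z/2,  H_2 = 0.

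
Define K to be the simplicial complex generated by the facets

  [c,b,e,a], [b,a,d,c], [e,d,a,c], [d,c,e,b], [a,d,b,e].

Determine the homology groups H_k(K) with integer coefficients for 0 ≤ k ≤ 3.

H_0 = Z,  H_1 = 0,  H_2 = 0,  H_3 = Z.

K has 5 vertices, 10 edges, 10 triangles, 5 3-simplices.
rank ∂_0 = 0, rank ∂_1 = 4 ⇒ b_0 = 5 − 0 − 4 = 1; all invariant factors of ∂_1 are 1 so no torsion. So H_0 ≅ Z.
rank ∂_1 = 4, rank ∂_2 = 6 ⇒ b_1 = 10 − 4 − 6 = 0; all invariant factors of ∂_2 are 1 so no torsion. So H_1 ≅ 0.
rank ∂_2 = 6, rank ∂_3 = 4 ⇒ b_2 = 10 − 6 − 4 = 0; all invariant factors of ∂_3 are 1 so no torsion. So H_2 ≅ 0.
rank ∂_3 = 4, rank ∂_4 = 0 ⇒ b_3 = 5 − 4 − 0 = 1. So H_3 ≅ Z.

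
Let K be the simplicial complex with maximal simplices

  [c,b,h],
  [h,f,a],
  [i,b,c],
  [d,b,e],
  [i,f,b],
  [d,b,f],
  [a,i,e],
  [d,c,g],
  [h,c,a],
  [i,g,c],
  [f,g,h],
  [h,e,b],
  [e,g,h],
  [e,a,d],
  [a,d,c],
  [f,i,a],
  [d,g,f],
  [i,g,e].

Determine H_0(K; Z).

K has 9 vertices, 27 edges, 18 triangles.
rank ∂_0 = 0, rank ∂_1 = 8 ⇒ b_0 = 9 − 0 − 8 = 1; all invariant factors of ∂_1 are 1 so no torsion. So H_0 = Z.

H_0 = Z.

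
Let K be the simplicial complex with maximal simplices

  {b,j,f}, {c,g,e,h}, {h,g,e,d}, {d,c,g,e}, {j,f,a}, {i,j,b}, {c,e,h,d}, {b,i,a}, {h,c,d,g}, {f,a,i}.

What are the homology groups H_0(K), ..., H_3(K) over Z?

H_0 ≅ Z^2,  H_1 ≅ Z,  H_2 = 0,  H_3 ≅ Z.

We work with the vertex ordering a < b < c < d < e < f < g < h < i < j. The simplices of K, each written with vertices in increasing order, are:

  0-simplices (10): a, b, c, d, e, f, g, h, i, j
  1-simplices (20): ab, af, ai, aj, bf, bi, bj, cd, ce, cg, ch, de, dg, dh, eg, eh, fi, fj, gh, ij
  2-simplices (15): abi, afi, afj, bfj, bij, cde, cdg, cdh, ceg, ceh, cgh, deg, deh, dgh, egh
  3-simplices (5): cdeg, cdeh, cdgh, cegh, degh

Hence C_0 ≅ Z^10, C_1 ≅ Z^20, C_2 ≅ Z^15, C_3 ≅ Z^5.

Boundary ∂_1: C_1 → C_0 sends each edge [p,q] (with p < q) to q − p. For instance
  ∂dh = h − d.
The resulting 10×20 matrix has rank 8, and its Smith normal form has invariant factors (1,1,1,1,1,1,1,1).

∂_2: C_2 → C_1 maps a triangle to the signed sum of its edges. For instance
  ∂ceg = eg − cg + ce,
  ∂cde = de − ce + cd.
As a 20×15 matrix over Z this has rank 11, with invariant factors (1,1,1,1,1,1,1,1,1,1,1).

The boundary map ∂_3: C_3 → C_2 sends each 3-simplex σ to the alternating sum Σ_i (−1)^i (σ with its i-th vertex removed). For instance
  ∂cdgh = dgh − cgh + cdh − cdg,
  ∂degh = egh − dgh + deh − deg.
This gives a 15×5 integer matrix of rank 4; reducing to Smith normal form yields diagonal entries (1,1,1,1).

Computing H_k = (kernel of ∂_k) / (image of ∂_{k+1}):

  H_0: rank C_0 − rank ∂_1 = 10 − 8 = 2, and the invariant factors of ∂_1 are all 1, so H_0 = Z^2.
  H_1: rank ker ∂_1 − rank ∂_2 = (20 − 8) − 11 = 1, and the invariant factors of ∂_2 are all 1, so H_1 = Z.
  H_2: rank ker ∂_2 − rank ∂_3 = (15 − 11) − 4 = 0, and the invariant factors of ∂_3 are all 1, so H_2 = 0.
  H_3: rank ker ∂_3 − rank ∂_4 = (5 − 4) − 0 = 1, and there is no ∂_4, so H_3 = Z.

(K is a triangulation of the disjoint union of the Möbius band and the 3-sphere S^3.)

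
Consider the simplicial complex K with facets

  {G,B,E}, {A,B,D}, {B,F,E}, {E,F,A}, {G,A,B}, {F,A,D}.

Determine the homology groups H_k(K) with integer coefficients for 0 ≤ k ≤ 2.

K has 6 vertices, 12 edges, 6 triangles.
rank ∂_0 = 0, rank ∂_1 = 5 ⇒ b_0 = 6 − 0 − 5 = 1; all invariant factors of ∂_1 are 1 so no torsion. So H_0 ≅ Z.
rank ∂_1 = 5, rank ∂_2 = 6 ⇒ b_1 = 12 − 5 − 6 = 1; all invariant factors of ∂_2 are 1 so no torsion. So H_1 ≅ Z.
rank ∂_2 = 6, rank ∂_3 = 0 ⇒ b_2 = 6 − 6 − 0 = 0. So H_2 ≅ 0.

H_0 ≅ Z,  H_1 ≅ Z,  H_2 = 0.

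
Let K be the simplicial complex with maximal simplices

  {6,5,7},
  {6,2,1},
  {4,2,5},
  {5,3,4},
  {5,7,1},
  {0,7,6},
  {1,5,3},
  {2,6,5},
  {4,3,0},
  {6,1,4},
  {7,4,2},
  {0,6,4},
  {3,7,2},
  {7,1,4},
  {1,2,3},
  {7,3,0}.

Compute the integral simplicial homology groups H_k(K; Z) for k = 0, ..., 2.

K has 8 vertices, 24 edges, 16 triangles.
rank ∂_0 = 0, rank ∂_1 = 7 ⇒ b_0 = 8 − 0 − 7 = 1; all invariant factors of ∂_1 are 1 so no torsion. So H_0 ≅ Z.
rank ∂_1 = 7, rank ∂_2 = 15 ⇒ b_1 = 24 − 7 − 15 = 2; all invariant factors of ∂_2 are 1 so no torsion. So H_1 ≅ Z^2.
rank ∂_2 = 15, rank ∂_3 = 0 ⇒ b_2 = 16 − 15 − 0 = 1. So H_2 ≅ Z.

H_0 = Z,  H_1 = Z^2,  H_2 = Z.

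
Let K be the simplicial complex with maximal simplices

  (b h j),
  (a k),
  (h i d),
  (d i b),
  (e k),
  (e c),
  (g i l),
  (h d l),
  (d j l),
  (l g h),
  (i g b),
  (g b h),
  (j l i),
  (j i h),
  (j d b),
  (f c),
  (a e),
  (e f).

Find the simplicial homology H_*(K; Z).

H_0 ≅ Z^2,  H_1 ≅ Z^2 ⊕ Z/2Z,  H_2 = 0.

K has 12 vertices, 24 edges, 12 triangles.
rank ∂_0 = 0, rank ∂_1 = 10 ⇒ b_0 = 12 − 0 − 10 = 2; all invariant factors of ∂_1 are 1 so no torsion. So H_0 ≅ Z^2.
rank ∂_1 = 10, rank ∂_2 = 12 ⇒ b_1 = 24 − 10 − 12 = 2; ∂_2 has invariant factor(s) [2] giving torsion. So H_1 ≅ Z^2 ⊕ Z/2Z.
rank ∂_2 = 12, rank ∂_3 = 0 ⇒ b_2 = 12 − 12 − 0 = 0. So H_2 ≅ 0.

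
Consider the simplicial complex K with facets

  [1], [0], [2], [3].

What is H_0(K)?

H_0 ≅ Z^4.

Fix the vertex order 0 < 1 < 2 < 3 and write every simplex with vertices in increasing order. Then dim K = 0 and the simplices of K are:

  0-simplices (4): [0], [1], [2], [3]

so the chain groups are C_0 ≅ Z^4.

Computing H_k = (kernel of ∂_k) / (image of ∂_{k+1}):

  H_0: rank C_0 − rank ∂_1 = 4 − 0 = 4, and there is no ∂_1, so H_0 ≅ Z^4.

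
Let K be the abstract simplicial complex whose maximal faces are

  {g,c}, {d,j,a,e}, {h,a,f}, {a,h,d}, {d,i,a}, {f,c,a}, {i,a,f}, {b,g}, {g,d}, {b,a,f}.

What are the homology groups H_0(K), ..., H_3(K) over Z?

H_0 ≅ Z,  H_1 ≅ Z^2,  H_2 = 0,  H_3 = 0.

Order the vertices as a < b < c < d < e < f < g < h < i < j. Listing each simplex with vertices in this order, K has dimension 3 with simplices:

  0-simplices (10): a, b, c, d, e, f, g, h, i, j
  1-simplices (20): ab, ac, ad, ae, af, ah, ai, aj, bf, bg, cf, cg, de, dg, dh, di, dj, ej, fh, fi
  2-simplices (10): abf, acf, ade, adh, adi, adj, aej, afh, afi, dej
  3-simplices (1): adej

so the chain groups are C_0 ≅ Z^10, C_1 ≅ Z^20, C_2 ≅ Z^10, C_3 ≅ Z^1.

∂_1: C_1 → C_0 is given by ∂[p,q] = [q] − [p].
As a 10×20 matrix over Z this has rank 9, with invariant factors (1,1,1,1,1,1,1,1,1).

The boundary map ∂_2: C_2 → C_1 acts by ∂[p,q,r] = [q,r] − [p,r] + [p,q]. For instance
  ∂afh = fh − ah + af,
  ∂ade = de − ae + ad.
This gives a 20×10 integer matrix of rank 9; reducing to Smith normal form yields diagonal entries (1,1,1,1,1,1,1,1,1).

The boundary map ∂_3: C_3 → C_2 sends each 3-simplex σ to the alternating sum Σ_i (−1)^i (σ with its i-th vertex removed). For instance
  ∂adej = dej − aej + adj − ade.
As a 10×1 matrix over Z this has rank 1, with invariant factors (1).

Computing H_k = (kernel of ∂_k) / (image of ∂_{k+1}):

  H_0: rank C_0 − rank ∂_1 = 10 − 9 = 1, and the invariant factors of ∂_1 are all 1, so H_0 ≅ Z.
  H_1: rank ker ∂_1 − rank ∂_2 = (20 − 9) − 9 = 2, and the invariant factors of ∂_2 are all 1, so H_1 ≅ Z^2.
  H_2: rank ker ∂_2 − rank ∂_3 = (10 − 9) − 1 = 0, and the invariant factors of ∂_3 are all 1, so H_2 ≅ 0.
  H_3: rank ker ∂_3 − rank ∂_4 = (1 − 1) − 0 = 0, and there is no ∂_4, so H_3 ≅ 0.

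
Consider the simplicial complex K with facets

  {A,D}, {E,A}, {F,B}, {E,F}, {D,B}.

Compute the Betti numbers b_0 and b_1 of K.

Order the vertices as A < B < D < E < F. Listing each simplex with vertices in this order, K has dimension 1 with simplices:

  0-simplices (5): A, B, D, E, F
  1-simplices (5): AD, AE, BD, BF, EF

giving chain groups C_0 ≅ Z^5, C_1 ≅ Z^5.

Boundary ∂_1: C_1 → C_0 is given by ∂[p,q] = [q] − [p]. For instance
  ∂BD = D − B.
The resulting 5×5 matrix has rank 4, and its Smith normal form has invariant factors (1,1,1,1).

Reading off H_k = ker ∂_k / im ∂_{k+1}:

  H_0: rank C_0 − rank ∂_1 = 5 − 4 = 1, and the invariant factors of ∂_1 are all 1, so H_0 = Z.
  H_1: rank ker ∂_1 − rank ∂_2 = (5 − 4) − 0 = 1, and there is no ∂_2, so H_1 = Z.

Hence the Betti numbers are b_0 = 1, b_1 = 1.

b_0 = 1, b_1 = 1.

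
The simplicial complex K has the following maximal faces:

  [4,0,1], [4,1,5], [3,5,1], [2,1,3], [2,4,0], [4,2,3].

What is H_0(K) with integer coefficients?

H_0 = Z.

Fix the vertex order 0 < 1 < 2 < 3 < 4 < 5 and write every simplex with vertices in increasing order. Then dim K = 2 and the simplices of K are:

  0-simplices (6): [0], [1], [2], [3], [4], [5]
  1-simplices (12): [0,1], [0,2], [0,4], [1,2], [1,3], [1,4], [1,5], [2,3], [2,4], [3,4], [3,5], [4,5]
  2-simplices (6): [0,1,4], [0,2,4], [1,2,3], [1,3,5], [1,4,5], [2,3,4]

so the chain groups are C_0 ≅ Z^6, C_1 ≅ Z^12, C_2 ≅ Z^6.

Boundary ∂_1: C_1 → C_0 sends each edge [p,q] (with p < q) to q − p. For instance
  ∂[0,1] = [1] − [0].
The resulting 6×12 matrix has rank 5, and its Smith normal form has invariant factors (1,1,1,1,1).

∂_2: C_2 → C_1 sends each 2-simplex [p,q,r] to [q,r] − [p,r] + [p,q]. For instance
  ∂[0,1,4] = [1,4] − [0,4] + [0,1],
  ∂[2,3,4] = [3,4] − [2,4] + [2,3].
The resulting 12×6 matrix has rank 6, and its Smith normal form has invariant factors (1,1,1,1,1,1).

Now H_k = ker ∂_k / im ∂_{k+1}, so:

  H_0: rank C_0 − rank ∂_1 = 6 − 5 = 1, and the invariant factors of ∂_1 are all 1, so H_0 = Z.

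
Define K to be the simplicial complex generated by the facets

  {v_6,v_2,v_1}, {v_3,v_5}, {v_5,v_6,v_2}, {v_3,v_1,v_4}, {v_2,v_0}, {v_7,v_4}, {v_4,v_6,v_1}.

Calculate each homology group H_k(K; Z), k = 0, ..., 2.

We work with the vertex ordering v_0 < v_1 < v_2 < v_3 < v_4 < v_5 < v_6 < v_7. The simplices of K, each written with vertices in increasing order, are:

  0-simplices (8): [v_0], [v_1], [v_2], [v_3], [v_4], [v_5], [v_6], [v_7]
  1-simplices (12): [v_0,v_2], [v_1,v_2], [v_1,v_3], [v_1,v_4], [v_1,v_6], [v_2,v_5], [v_2,v_6], [v_3,v_4], [v_3,v_5], [v_4,v_6], [v_4,v_7], [v_5,v_6]
  2-simplices (4): [v_1,v_2,v_6], [v_1,v_3,v_4], [v_1,v_4,v_6], [v_2,v_5,v_6]

so the chain groups are C_0 ≅ Z^8, C_1 ≅ Z^12, C_2 ≅ Z^4.

The boundary map ∂_1: C_1 → C_0 maps an edge to its endpoints' difference, ∂[p,q] = q − p.
The 8×12 boundary matrix has rank 7 and Smith normal form diag(1,1,1,1,1,1,1).

Boundary ∂_2: C_2 → C_1 sends each 2-simplex [p,q,r] to [q,r] − [p,r] + [p,q]. For instance
  ∂[v_1,v_4,v_6] = [v_4,v_6] − [v_1,v_6] + [v_1,v_4],
  ∂[v_2,v_5,v_6] = [v_5,v_6] − [v_2,v_6] + [v_2,v_5].
The 12×4 boundary matrix has rank 4 and Smith normal form diag(1,1,1,1).

Reading off H_k = ker ∂_k / im ∂_{k+1}:

  H_0: rank C_0 − rank ∂_1 = 8 − 7 = 1, and the invariant factors of ∂_1 are all 1, so H_0 ≅ Z.
  H_1: rank ker ∂_1 − rank ∂_2 = (12 − 7) − 4 = 1, and the invariant factors of ∂_2 are all 1, so H_1 ≅ Z.
  H_2: rank ker ∂_2 − rank ∂_3 = (4 − 4) − 0 = 0, and there is no ∂_3, so H_2 ≅ 0.

As a check, the Euler characteristic is 8 − 12 + 4 = 0, which agrees with 1 − 1 + 0 = 0.

H_0 = Z,  H_1 = Z,  H_2 = 0.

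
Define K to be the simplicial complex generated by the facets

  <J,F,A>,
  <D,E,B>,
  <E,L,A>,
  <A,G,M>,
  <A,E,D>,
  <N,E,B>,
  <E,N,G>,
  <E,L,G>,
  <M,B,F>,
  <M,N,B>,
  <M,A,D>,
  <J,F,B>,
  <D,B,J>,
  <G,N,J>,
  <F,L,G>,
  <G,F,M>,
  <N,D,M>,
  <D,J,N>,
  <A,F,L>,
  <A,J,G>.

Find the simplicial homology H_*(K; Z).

H_0 = Z,  H_1 = Z ⊕ Z/2,  H_2 = 0.

K has 10 vertices, 30 edges, 20 triangles.
rank ∂_0 = 0, rank ∂_1 = 9 ⇒ b_0 = 10 − 0 − 9 = 1; all invariant factors of ∂_1 are 1 so no torsion. So H_0 ≅ Z.
rank ∂_1 = 9, rank ∂_2 = 20 ⇒ b_1 = 30 − 9 − 20 = 1; ∂_2 has invariant factor(s) [2] giving torsion. So H_1 ≅ Z ⊕ Z/2.
rank ∂_2 = 20, rank ∂_3 = 0 ⇒ b_2 = 20 − 20 − 0 = 0. So H_2 ≅ 0.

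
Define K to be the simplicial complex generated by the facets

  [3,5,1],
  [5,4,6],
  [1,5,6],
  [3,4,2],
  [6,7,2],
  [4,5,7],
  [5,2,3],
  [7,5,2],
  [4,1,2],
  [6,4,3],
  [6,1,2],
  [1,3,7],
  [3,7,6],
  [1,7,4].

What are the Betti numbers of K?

b_0 = 1, b_1 = 2, b_2 = 1.

Take the total order 1 < 2 < 3 < 4 < 5 < 6 < 7 on the vertex set. Then K (dimension 2) consists of the simplices:

  0-simplices (7): [1], [2], [3], [4], [5], [6], [7]
  1-simplices (21): [1,2], [1,3], [1,4], [1,5], [1,6], [1,7], [2,3], [2,4], [2,5], [2,6], [2,7], [3,4], [3,5], [3,6], [3,7], [4,5], [4,6], [4,7], [5,6], [5,7], [6,7]
  2-simplices (14): [1,2,4], [1,2,6], [1,3,5], [1,3,7], [1,4,7], [1,5,6], [2,3,4], [2,3,5], [2,5,7], [2,6,7], [3,4,6], [3,6,7], [4,5,6], [4,5,7]

giving chain groups C_0 ≅ Z^7, C_1 ≅ Z^21, C_2 ≅ Z^14.

The boundary map ∂_1: C_1 → C_0 maps an edge to its endpoints' difference, ∂[p,q] = q − p. For instance
  ∂[1,3] = [3] − [1].
The resulting 7×21 matrix has rank 6, and its Smith normal form has invariant factors (1,1,1,1,1,1).

Boundary ∂_2: C_2 → C_1 acts by ∂[p,q,r] = [q,r] − [p,r] + [p,q]. For instance
  ∂[2,3,4] = [3,4] − [2,4] + [2,3],
  ∂[1,2,4] = [2,4] − [1,4] + [1,2].
The resulting 21×14 matrix has rank 13, and its Smith normal form has invariant factors (1,1,1,1,1,1,1,1,1,1,1,1,1).

From H_k ≅ ker(∂_k) / im(∂_{k+1}) we obtain:

  H_0: rank C_0 − rank ∂_1 = 7 − 6 = 1, and the invariant factors of ∂_1 are all 1, so H_0 = Z.
  H_1: rank ker ∂_1 − rank ∂_2 = (21 − 6) − 13 = 2, and the invariant factors of ∂_2 are all 1, so H_1 = Z^2.
  H_2: rank ker ∂_2 − rank ∂_3 = (14 − 13) − 0 = 1, and there is no ∂_3, so H_2 = Z.

Hence the Betti numbers are b_0 = 1, b_1 = 2, b_2 = 1.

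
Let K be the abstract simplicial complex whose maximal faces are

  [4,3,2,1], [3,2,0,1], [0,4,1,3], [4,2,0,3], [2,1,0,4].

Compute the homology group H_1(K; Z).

Fix the vertex order 0 < 1 < 2 < 3 < 4 and write every simplex with vertices in increasing order. Then dim K = 3 and the simplices of K are:

  0-simplices (5): [0], [1], [2], [3], [4]
  1-simplices (10): [0,1], [0,2], [0,3], [0,4], [1,2], [1,3], [1,4], [2,3], [2,4], [3,4]
  2-simplices (10): [0,1,2], [0,1,3], [0,1,4], [0,2,3], [0,2,4], [0,3,4], [1,2,3], [1,2,4], [1,3,4], [2,3,4]
  3-simplices (5): [0,1,2,3], [0,1,2,4], [0,1,3,4], [0,2,3,4], [1,2,3,4]

Hence C_0 ≅ Z^5, C_1 ≅ Z^10, C_2 ≅ Z^10, C_3 ≅ Z^5.

Boundary ∂_1: C_1 → C_0 maps an edge to its endpoints' difference, ∂[p,q] = q − p.
As a 5×10 matrix over Z this has rank 4, with invariant factors (1,1,1,1).

∂_2: C_2 → C_1 sends each 2-simplex [p,q,r] to [q,r] − [p,r] + [p,q]. For instance
  ∂[0,2,3] = [2,3] − [0,3] + [0,2],
  ∂[1,2,4] = [2,4] − [1,4] + [1,2].
The resulting 10×10 matrix has rank 6, and its Smith normal form has invariant factors (1,1,1,1,1,1).

Boundary ∂_3: C_3 → C_2 sends each 3-simplex σ to the alternating sum Σ_i (−1)^i (σ with its i-th vertex removed). For instance
  ∂[0,1,2,3] = [1,2,3] − [0,2,3] + [0,1,3] − [0,1,2],
  ∂[1,2,3,4] = [2,3,4] − [1,3,4] + [1,2,4] − [1,2,3].
This gives a 10×5 integer matrix of rank 4; reducing to Smith normal form yields diagonal entries (1,1,1,1).

Now H_k = ker ∂_k / im ∂_{k+1}, so:

  H_1: rank ker ∂_1 − rank ∂_2 = (10 − 4) − 6 = 0, and the invariant factors of ∂_2 are all 1, so H_1 = 0.

(K is a triangulation of the 3-sphere S^3.)

H_1 ≅ 0.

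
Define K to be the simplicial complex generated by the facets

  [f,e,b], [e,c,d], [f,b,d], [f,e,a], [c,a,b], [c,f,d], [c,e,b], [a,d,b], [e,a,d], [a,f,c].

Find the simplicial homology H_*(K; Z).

K has 6 vertices, 15 edges, 10 triangles.
rank ∂_0 = 0, rank ∂_1 = 5 ⇒ b_0 = 6 − 0 − 5 = 1; all invariant factors of ∂_1 are 1 so no torsion. So H_0 ≅ Z.
rank ∂_1 = 5, rank ∂_2 = 10 ⇒ b_1 = 15 − 5 − 10 = 0; ∂_2 has invariant factor(s) [2] giving torsion. So H_1 ≅ Z/2Z.
rank ∂_2 = 10, rank ∂_3 = 0 ⇒ b_2 = 10 − 10 − 0 = 0. So H_2 ≅ 0.

H_0 ≅ Z,  H_1 ≅ Z/2Z,  H_2 = 0.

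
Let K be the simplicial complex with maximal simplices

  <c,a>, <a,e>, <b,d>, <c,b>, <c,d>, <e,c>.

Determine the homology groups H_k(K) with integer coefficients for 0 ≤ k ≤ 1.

Fix the vertex order a < b < c < d < e and write every simplex with vertices in increasing order. Then dim K = 1 and the simplices of K are:

  0-simplices (5): a, b, c, d, e
  1-simplices (6): ac, ae, bc, bd, cd, ce

giving chain groups C_0 ≅ Z^5, C_1 ≅ Z^6.

∂_1: C_1 → C_0 sends each edge [p,q] (with p < q) to q − p. For instance
  ∂ce = e − c.
The resulting 5×6 matrix has rank 4, and its Smith normal form has invariant factors (1,1,1,1).

From H_k ≅ ker(∂_k) / im(∂_{k+1}) we obtain:

  H_0: rank C_0 − rank ∂_1 = 5 − 4 = 1, and the invariant factors of ∂_1 are all 1, so H_0 ≅ Z.
  H_1: rank ker ∂_1 − rank ∂_2 = (6 − 4) − 0 = 2, and there is no ∂_2, so H_1 ≅ Z^2.

H_0 ≅ Z,  H_1 ≅ Z^2.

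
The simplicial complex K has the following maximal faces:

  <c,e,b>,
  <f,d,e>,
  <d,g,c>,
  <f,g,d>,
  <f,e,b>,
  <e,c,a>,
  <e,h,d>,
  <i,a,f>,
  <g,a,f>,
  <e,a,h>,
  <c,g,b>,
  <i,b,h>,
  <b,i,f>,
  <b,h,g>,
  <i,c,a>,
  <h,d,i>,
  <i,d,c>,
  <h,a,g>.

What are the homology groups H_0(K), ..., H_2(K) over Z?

Fix the vertex order a < b < c < d < e < f < g < h < i and write every simplex with vertices in increasing order. Then dim K = 2 and the simplices of K are:

  0-simplices (9): a, b, c, d, e, f, g, h, i
  1-simplices (27): ac, ae, af, ag, ah, ai, bc, be, bf, bg, bh, bi, cd, ce, cg, ci, de, df, dg, dh, di, ef, eh, fg, fi, gh, hi
  2-simplices (18): ace, aci, aeh, afg, afi, agh, bce, bcg, bef, bfi, bgh, bhi, cdg, cdi, def, deh, dfg, dhi

giving chain groups C_0 ≅ Z^9, C_1 ≅ Z^27, C_2 ≅ Z^18.

The boundary map ∂_1: C_1 → C_0 is given by ∂[p,q] = [q] − [p]. For instance
  ∂hi = i − h.
The 9×27 boundary matrix has rank 8 and Smith normal form diag(1,1,1,1,1,1,1,1).

Boundary ∂_2: C_2 → C_1 sends each 2-simplex [p,q,r] to [q,r] − [p,r] + [p,q]. For instance
  ∂bcg = cg − bg + bc,
  ∂aeh = eh − ah + ae.
The resulting 27×18 matrix has rank 17, and its Smith normal form has invariant factors (1,1,1,1,1,1,1,1,1,1,1,1,1,1,1,1,1).

From H_k ≅ ker(∂_k) / im(∂_{k+1}) we obtain:

  H_0: rank C_0 − rank ∂_1 = 9 − 8 = 1, and the invariant factors of ∂_1 are all 1, so H_0 = Z.
  H_1: rank ker ∂_1 − rank ∂_2 = (27 − 8) − 17 = 2, and the invariant factors of ∂_2 are all 1, so H_1 = Z^2.
  H_2: rank ker ∂_2 − rank ∂_3 = (18 − 17) − 0 = 1, and there is no ∂_3, so H_2 = Z.

As a check, the Euler characteristic is 9 − 27 + 18 = 0, which agrees with 1 − 2 + 1 = 0.

H_0 ≅ Z,  H_1 ≅ Z^2,  H_2 ≅ Z.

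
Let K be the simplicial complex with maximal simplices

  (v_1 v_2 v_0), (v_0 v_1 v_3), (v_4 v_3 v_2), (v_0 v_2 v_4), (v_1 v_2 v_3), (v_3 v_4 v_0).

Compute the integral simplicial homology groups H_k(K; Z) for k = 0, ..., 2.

H_0 = Z,  H_1 = 0,  H_2 = Z.

We work with the vertex ordering v_0 < v_1 < v_2 < v_3 < v_4. The simplices of K, each written with vertices in increasing order, are:

  0-simplices (5): [v_0], [v_1], [v_2], [v_3], [v_4]
  1-simplices (9): [v_0,v_1], [v_0,v_2], [v_0,v_3], [v_0,v_4], [v_1,v_2], [v_1,v_3], [v_2,v_3], [v_2,v_4], [v_3,v_4]
  2-simplices (6): [v_0,v_1,v_2], [v_0,v_1,v_3], [v_0,v_2,v_4], [v_0,v_3,v_4], [v_1,v_2,v_3], [v_2,v_3,v_4]

so the chain groups are C_0 ≅ Z^5, C_1 ≅ Z^9, C_2 ≅ Z^6.

The boundary map ∂_1: C_1 → C_0 maps an edge to its endpoints' difference, ∂[p,q] = q − p. For instance
  ∂[v_0,v_3] = [v_3] − [v_0].
The resulting 5×9 matrix has rank 4, and its Smith normal form has invariant factors (1,1,1,1).

The boundary map ∂_2: C_2 → C_1 maps a triangle to the signed sum of its edges. For instance
  ∂[v_0,v_2,v_4] = [v_2,v_4] − [v_0,v_4] + [v_0,v_2],
  ∂[v_2,v_3,v_4] = [v_3,v_4] − [v_2,v_4] + [v_2,v_3].
This gives a 9×6 integer matrix of rank 5; reducing to Smith normal form yields diagonal entries (1,1,1,1,1).

Now H_k = ker ∂_k / im ∂_{k+1}, so:

  H_0: rank C_0 − rank ∂_1 = 5 − 4 = 1, and the invariant factors of ∂_1 are all 1, so H_0 = Z.
  H_1: rank ker ∂_1 − rank ∂_2 = (9 − 4) − 5 = 0, and the invariant factors of ∂_2 are all 1, so H_1 = 0.
  H_2: rank ker ∂_2 − rank ∂_3 = (6 − 5) − 0 = 1, and there is no ∂_3, so H_2 = Z.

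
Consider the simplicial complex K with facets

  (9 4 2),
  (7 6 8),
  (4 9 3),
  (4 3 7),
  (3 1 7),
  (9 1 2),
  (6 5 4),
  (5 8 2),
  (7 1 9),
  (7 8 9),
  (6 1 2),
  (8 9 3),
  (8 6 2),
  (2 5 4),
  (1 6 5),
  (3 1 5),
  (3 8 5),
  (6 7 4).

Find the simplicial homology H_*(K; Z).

H_0 ≅ Z,  H_1 ≅ Z ⊕ Z/2,  H_2 = 0.

We work with the vertex ordering 1 < 2 < 3 < 4 < 5 < 6 < 7 < 8 < 9. The simplices of K, each written with vertices in increasing order, are:

  0-simplices (9): [1], [2], [3], [4], [5], [6], [7], [8], [9]
  1-simplices (27): (27 of them)
  2-simplices (18): [1,2,6], [1,2,9], [1,3,5], [1,3,7], [1,5,6], [1,7,9], [2,4,5], [2,4,9], [2,5,8], [2,6,8], [3,4,7], [3,4,9], [3,5,8], [3,8,9], [4,5,6], [4,6,7], [6,7,8], [7,8,9]

Hence C_0 ≅ Z^9, C_1 ≅ Z^27, C_2 ≅ Z^18.

The boundary map ∂_1: C_1 → C_0 is given by ∂[p,q] = [q] − [p]. For instance
  ∂[2,4] = [4] − [2].
The 9×27 boundary matrix has rank 8 and Smith normal form diag(1,1,1,1,1,1,1,1).

The boundary map ∂_2: C_2 → C_1 sends each 2-simplex [p,q,r] to [q,r] − [p,r] + [p,q]. For instance
  ∂[1,5,6] = [5,6] − [1,6] + [1,5],
  ∂[2,6,8] = [6,8] − [2,8] + [2,6].
The 27×18 boundary matrix has rank 18 and Smith normal form diag(1,1,1,1,1,1,1,1,1,1,1,1,1,1,1,1,1,2).

Computing H_k = (kernel of ∂_k) / (image of ∂_{k+1}):

  H_0: rank C_0 − rank ∂_1 = 9 − 8 = 1, and the invariant factors of ∂_1 are all 1, so H_0 = Z.
  H_1: rank ker ∂_1 − rank ∂_2 = (27 − 8) − 18 = 1, and ∂_2 has invariant factor 2 > 1, so H_1 = Z ⊕ Z/2.
  H_2: rank ker ∂_2 − rank ∂_3 = (18 − 18) − 0 = 0, and there is no ∂_3, so H_2 = 0.

(K is a triangulation of the Klein bottle.)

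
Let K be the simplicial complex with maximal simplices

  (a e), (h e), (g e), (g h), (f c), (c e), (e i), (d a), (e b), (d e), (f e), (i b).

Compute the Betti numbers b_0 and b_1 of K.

Fix the vertex order a < b < c < d < e < f < g < h < i and write every simplex with vertices in increasing order. Then dim K = 1 and the simplices of K are:

  0-simplices (9): a, b, c, d, e, f, g, h, i
  1-simplices (12): ad, ae, be, bi, ce, cf, de, ef, eg, eh, ei, gh

Hence C_0 ≅ Z^9, C_1 ≅ Z^12.

Boundary ∂_1: C_1 → C_0 maps an edge to its endpoints' difference, ∂[p,q] = q − p.
This gives a 9×12 integer matrix of rank 8; reducing to Smith normal form yields diagonal entries (1,1,1,1,1,1,1,1).

From H_k ≅ ker(∂_k) / im(∂_{k+1}) we obtain:

  H_0: rank C_0 − rank ∂_1 = 9 − 8 = 1, and the invariant factors of ∂_1 are all 1, so H_0 ≅ Z.
  H_1: rank ker ∂_1 − rank ∂_2 = (12 − 8) − 0 = 4, and there is no ∂_2, so H_1 ≅ Z^4.

As a check, the Euler characteristic is 9 − 12 = -3, which agrees with 1 − 4 = -3.

Hence the Betti numbers are b_0 = 1, b_1 = 4.

b_0 = 1, b_1 = 4.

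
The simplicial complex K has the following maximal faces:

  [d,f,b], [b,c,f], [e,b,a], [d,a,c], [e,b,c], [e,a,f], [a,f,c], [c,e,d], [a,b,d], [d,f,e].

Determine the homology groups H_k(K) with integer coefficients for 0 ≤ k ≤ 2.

Fix the vertex order a < b < c < d < e < f and write every simplex with vertices in increasing order. Then dim K = 2 and the simplices of K are:

  0-simplices (6): a, b, c, d, e, f
  1-simplices (15): ab, ac, ad, ae, af, bc, bd, be, bf, cd, ce, cf, de, df, ef
  2-simplices (10): abd, abe, acd, acf, aef, bce, bcf, bdf, cde, def

so the chain groups are C_0 ≅ Z^6, C_1 ≅ Z^15, C_2 ≅ Z^10.

∂_1: C_1 → C_0 is given by ∂[p,q] = [q] − [p].
As a 6×15 matrix over Z this has rank 5, with invariant factors (1,1,1,1,1).

The boundary map ∂_2: C_2 → C_1 acts by ∂[p,q,r] = [q,r] − [p,r] + [p,q]. For instance
  ∂bce = ce − be + bc,
  ∂acd = cd − ad + ac.
This gives a 15×10 integer matrix of rank 10; reducing to Smith normal form yields diagonal entries (1,1,1,1,1,1,1,1,1,2).

Now H_k = ker ∂_k / im ∂_{k+1}, so:

  H_0: rank C_0 − rank ∂_1 = 6 − 5 = 1, and the invariant factors of ∂_1 are all 1, so H_0 ≅ Z.
  H_1: rank ker ∂_1 − rank ∂_2 = (15 − 5) − 10 = 0, and ∂_2 has invariant factor 2 > 1, so H_1 ≅ Z/2.
  H_2: rank ker ∂_2 − rank ∂_3 = (10 − 10) − 0 = 0, and there is no ∂_3, so H_2 ≅ 0.

H_0 = Z,  H_1 = Z/2,  H_2 = 0.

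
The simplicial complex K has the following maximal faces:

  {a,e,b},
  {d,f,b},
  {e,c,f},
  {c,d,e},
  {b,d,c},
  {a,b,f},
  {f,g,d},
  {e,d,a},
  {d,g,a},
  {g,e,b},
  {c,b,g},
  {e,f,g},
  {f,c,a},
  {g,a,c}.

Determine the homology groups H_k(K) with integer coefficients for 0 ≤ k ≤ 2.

H_0 = Z,  H_1 = Z^2,  H_2 = Z.

K has 7 vertices, 21 edges, 14 triangles.
rank ∂_0 = 0, rank ∂_1 = 6 ⇒ b_0 = 7 − 0 − 6 = 1; all invariant factors of ∂_1 are 1 so no torsion. So H_0 = Z.
rank ∂_1 = 6, rank ∂_2 = 13 ⇒ b_1 = 21 − 6 − 13 = 2; all invariant factors of ∂_2 are 1 so no torsion. So H_1 = Z^2.
rank ∂_2 = 13, rank ∂_3 = 0 ⇒ b_2 = 14 − 13 − 0 = 1. So H_2 = Z.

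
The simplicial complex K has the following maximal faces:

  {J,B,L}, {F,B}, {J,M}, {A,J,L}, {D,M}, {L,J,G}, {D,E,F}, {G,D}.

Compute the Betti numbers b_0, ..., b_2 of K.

b_0 = 1, b_1 = 2, b_2 = 0.

We work with the vertex ordering A < B < D < E < F < G < J < L < M. The simplices of K, each written with vertices in increasing order, are:

  0-simplices (9): A, B, D, E, F, G, J, L, M
  1-simplices (14): AJ, AL, BF, BJ, BL, DE, DF, DG, DM, EF, GJ, GL, JL, JM
  2-simplices (4): AJL, BJL, DEF, GJL

Hence C_0 ≅ Z^9, C_1 ≅ Z^14, C_2 ≅ Z^4.

Boundary ∂_1: C_1 → C_0 is given by ∂[p,q] = [q] − [p]. For instance
  ∂BJ = J − B.
The resulting 9×14 matrix has rank 8, and its Smith normal form has invariant factors (1,1,1,1,1,1,1,1).

The boundary map ∂_2: C_2 → C_1 sends each 2-simplex [p,q,r] to [q,r] − [p,r] + [p,q]. For instance
  ∂BJL = JL − BL + BJ,
  ∂GJL = JL − GL + GJ.
The 14×4 boundary matrix has rank 4 and Smith normal form diag(1,1,1,1).

From H_k ≅ ker(∂_k) / im(∂_{k+1}) we obtain:

  H_0: rank C_0 − rank ∂_1 = 9 − 8 = 1, and the invariant factors of ∂_1 are all 1, so H_0 ≅ Z.
  H_1: rank ker ∂_1 − rank ∂_2 = (14 − 8) − 4 = 2, and the invariant factors of ∂_2 are all 1, so H_1 ≅ Z^2.
  H_2: rank ker ∂_2 − rank ∂_3 = (4 − 4) − 0 = 0, and there is no ∂_3, so H_2 ≅ 0.

As a check, the Euler characteristic is 9 − 14 + 4 = -1, which agrees with 1 − 2 + 0 = -1.

Hence the Betti numbers are b_0 = 1, b_1 = 2, b_2 = 0.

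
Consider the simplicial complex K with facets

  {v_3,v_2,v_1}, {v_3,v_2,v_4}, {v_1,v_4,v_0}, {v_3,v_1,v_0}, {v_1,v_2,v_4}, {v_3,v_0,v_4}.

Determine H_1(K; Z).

H_1 ≅ 0.

K has 5 vertices, 9 edges, 6 triangles.
rank ∂_1 = 4, rank ∂_2 = 5 ⇒ b_1 = 9 − 4 − 5 = 0; all invariant factors of ∂_2 are 1 so no torsion. So H_1 ≅ 0.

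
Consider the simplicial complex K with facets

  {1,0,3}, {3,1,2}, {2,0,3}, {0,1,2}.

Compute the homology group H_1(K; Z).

We work with the vertex ordering 0 < 1 < 2 < 3. The simplices of K, each written with vertices in increasing order, are:

  0-simplices (4): [0], [1], [2], [3]
  1-simplices (6): [0,1], [0,2], [0,3], [1,2], [1,3], [2,3]
  2-simplices (4): [0,1,2], [0,1,3], [0,2,3], [1,2,3]

so the chain groups are C_0 ≅ Z^4, C_1 ≅ Z^6, C_2 ≅ Z^4.

Boundary ∂_1: C_1 → C_0 is given by ∂[p,q] = [q] − [p]. For instance
  ∂[0,3] = [3] − [0].
The 4×6 boundary matrix has rank 3 and Smith normal form diag(1,1,1).

∂_2: C_2 → C_1 acts by ∂[p,q,r] = [q,r] − [p,r] + [p,q]. For instance
  ∂[0,1,2] = [1,2] − [0,2] + [0,1],
  ∂[0,2,3] = [2,3] − [0,3] + [0,2].
This gives a 6×4 integer matrix of rank 3; reducing to Smith normal form yields diagonal entries (1,1,1).

Computing H_k = (kernel of ∂_k) / (image of ∂_{k+1}):

  H_1: rank ker ∂_1 − rank ∂_2 = (6 − 3) − 3 = 0, and the invariant factors of ∂_2 are all 1, so H_1 ≅ 0.

(K is a triangulation of the 2-sphere S^2.)

H_1 ≅ 0.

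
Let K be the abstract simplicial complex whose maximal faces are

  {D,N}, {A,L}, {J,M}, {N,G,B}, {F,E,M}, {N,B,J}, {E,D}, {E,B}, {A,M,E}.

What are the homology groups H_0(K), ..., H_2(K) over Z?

H_0 = Z,  H_1 = Z^2,  H_2 = 0.

Take the total order A < B < D < E < F < G < J < L < M < N on the vertex set. Then K (dimension 2) consists of the simplices:

  0-simplices (10): A, B, D, E, F, G, J, L, M, N
  1-simplices (15): AE, AL, AM, BE, BG, BJ, BN, DE, DN, EF, EM, FM, GN, JM, JN
  2-simplices (4): AEM, BGN, BJN, EFM

giving chain groups C_0 ≅ Z^10, C_1 ≅ Z^15, C_2 ≅ Z^4.

The boundary map ∂_1: C_1 → C_0 is given by ∂[p,q] = [q] − [p].
The resulting 10×15 matrix has rank 9, and its Smith normal form has invariant factors (1,1,1,1,1,1,1,1,1).

The boundary map ∂_2: C_2 → C_1 maps a triangle to the signed sum of its edges. For instance
  ∂AEM = EM − AM + AE,
  ∂EFM = FM − EM + EF.
This gives a 15×4 integer matrix of rank 4; reducing to Smith normal form yields diagonal entries (1,1,1,1).

Computing H_k = (kernel of ∂_k) / (image of ∂_{k+1}):

  H_0: rank C_0 − rank ∂_1 = 10 − 9 = 1, and the invariant factors of ∂_1 are all 1, so H_0 = Z.
  H_1: rank ker ∂_1 − rank ∂_2 = (15 − 9) − 4 = 2, and the invariant factors of ∂_2 are all 1, so H_1 = Z^2.
  H_2: rank ker ∂_2 − rank ∂_3 = (4 − 4) − 0 = 0, and there is no ∂_3, so H_2 = 0.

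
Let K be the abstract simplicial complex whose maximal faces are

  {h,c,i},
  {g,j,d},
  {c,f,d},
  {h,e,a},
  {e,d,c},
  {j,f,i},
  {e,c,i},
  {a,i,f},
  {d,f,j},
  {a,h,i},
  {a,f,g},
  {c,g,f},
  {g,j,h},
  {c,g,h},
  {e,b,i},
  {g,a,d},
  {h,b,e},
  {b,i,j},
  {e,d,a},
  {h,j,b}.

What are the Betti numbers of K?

b_0 = 1, b_1 = 1, b_2 = 0.

Take the total order a < b < c < d < e < f < g < h < i < j on the vertex set. Then K (dimension 2) consists of the simplices:

  0-simplices (10): a, b, c, d, e, f, g, h, i, j
  1-simplices (30): ad, ae, af, ag, ah, ai, be, bh, bi, bj, cd, ce, cf, cg, ch, ci, de, df, dg, dj, eh, ei, fg, fi, fj, gh, gj, hi, hj, ij
  2-simplices (20): ade, adg, aeh, afg, afi, ahi, beh, bei, bhj, bij, cde, cdf, cei, cfg, cgh, chi, dfj, dgj, fij, ghj

giving chain groups C_0 ≅ Z^10, C_1 ≅ Z^30, C_2 ≅ Z^20.

∂_1: C_1 → C_0 maps an edge to its endpoints' difference, ∂[p,q] = q − p. For instance
  ∂eh = h − e.
The resulting 10×30 matrix has rank 9, and its Smith normal form has invariant factors (1,1,1,1,1,1,1,1,1).

∂_2: C_2 → C_1 maps a triangle to the signed sum of its edges. For instance
  ∂bhj = hj − bj + bh,
  ∂ade = de − ae + ad.
The 30×20 boundary matrix has rank 20 and Smith normal form diag(1,1,1,1,1,1,1,1,1,1,1,1,1,1,1,1,1,1,1,2).

Now H_k = ker ∂_k / im ∂_{k+1}, so:

  H_0: rank C_0 − rank ∂_1 = 10 − 9 = 1, and the invariant factors of ∂_1 are all 1, so H_0 = Z.
  H_1: rank ker ∂_1 − rank ∂_2 = (30 − 9) − 20 = 1, and ∂_2 has invariant factor 2 > 1, so H_1 = Z ⊕ Z/2Z.
  H_2: rank ker ∂_2 − rank ∂_3 = (20 − 20) − 0 = 0, and there is no ∂_3, so H_2 = 0.

As a check, the Euler characteristic is 10 − 30 + 20 = 0, which agrees with 1 − 1 + 0 = 0.

Hence the Betti numbers are b_0 = 1, b_1 = 1, b_2 = 0.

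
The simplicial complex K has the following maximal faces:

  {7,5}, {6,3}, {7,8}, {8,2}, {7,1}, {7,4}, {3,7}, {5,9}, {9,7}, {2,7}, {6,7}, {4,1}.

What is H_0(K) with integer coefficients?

H_0 = Z.

K has 9 vertices, 12 edges.
rank ∂_0 = 0, rank ∂_1 = 8 ⇒ b_0 = 9 − 0 − 8 = 1; all invariant factors of ∂_1 are 1 so no torsion. So H_0 = Z.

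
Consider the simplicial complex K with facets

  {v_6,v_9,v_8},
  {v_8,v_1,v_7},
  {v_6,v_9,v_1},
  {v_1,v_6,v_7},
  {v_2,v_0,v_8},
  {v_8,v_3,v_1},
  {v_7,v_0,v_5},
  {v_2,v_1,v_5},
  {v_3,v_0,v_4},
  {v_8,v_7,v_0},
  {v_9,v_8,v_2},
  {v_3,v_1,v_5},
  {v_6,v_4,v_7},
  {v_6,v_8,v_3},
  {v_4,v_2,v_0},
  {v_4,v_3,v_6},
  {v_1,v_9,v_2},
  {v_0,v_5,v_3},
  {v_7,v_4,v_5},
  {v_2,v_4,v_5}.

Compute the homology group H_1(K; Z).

H_1 = Z × Z/2.

Take the total order v_0 < v_1 < v_2 < v_3 < v_4 < v_5 < v_6 < v_7 < v_8 < v_9 on the vertex set. Then K (dimension 2) consists of the simplices:

  0-simplices (10): [v_0], [v_1], [v_2], [v_3], [v_4], [v_5], [v_6], [v_7], [v_8], [v_9]
  1-simplices (30): (30 of them)
  2-simplices (20): (20 of them)

Hence C_0 ≅ Z^10, C_1 ≅ Z^30, C_2 ≅ Z^20.

The boundary map ∂_1: C_1 → C_0 is given by ∂[p,q] = [q] − [p].
The resulting 10×30 matrix has rank 9, and its Smith normal form has invariant factors (1,1,1,1,1,1,1,1,1).

The boundary map ∂_2: C_2 → C_1 acts by ∂[p,q,r] = [q,r] − [p,r] + [p,q]. For instance
  ∂[v_1,v_2,v_9] = [v_2,v_9] − [v_1,v_9] + [v_1,v_2],
  ∂[v_0,v_2,v_8] = [v_2,v_8] − [v_0,v_8] + [v_0,v_2].
The 30×20 boundary matrix has rank 20 and Smith normal form diag(1,1,1,1,1,1,1,1,1,1,1,1,1,1,1,1,1,1,1,2).

Reading off H_k = ker ∂_k / im ∂_{k+1}:

  H_1: rank ker ∂_1 − rank ∂_2 = (30 − 9) − 20 = 1, and ∂_2 has invariant factor 2 > 1, so H_1 = Z × Z/2.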